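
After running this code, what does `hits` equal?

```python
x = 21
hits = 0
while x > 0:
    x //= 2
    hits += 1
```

Let's trace through this code step by step.

Initialize: x = 21
Initialize: hits = 0
Entering loop: while x > 0:

After execution: hits = 5
5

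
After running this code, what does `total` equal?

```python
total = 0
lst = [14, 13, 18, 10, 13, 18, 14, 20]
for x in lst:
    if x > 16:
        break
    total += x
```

Let's trace through this code step by step.

Initialize: total = 0
Initialize: lst = [14, 13, 18, 10, 13, 18, 14, 20]
Entering loop: for x in lst:

After execution: total = 27
27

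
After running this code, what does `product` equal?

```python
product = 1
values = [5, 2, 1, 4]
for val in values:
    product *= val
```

Let's trace through this code step by step.

Initialize: product = 1
Initialize: values = [5, 2, 1, 4]
Entering loop: for val in values:

After execution: product = 40
40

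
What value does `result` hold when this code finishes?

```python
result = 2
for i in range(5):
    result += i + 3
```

Let's trace through this code step by step.

Initialize: result = 2
Entering loop: for i in range(5):

After execution: result = 27
27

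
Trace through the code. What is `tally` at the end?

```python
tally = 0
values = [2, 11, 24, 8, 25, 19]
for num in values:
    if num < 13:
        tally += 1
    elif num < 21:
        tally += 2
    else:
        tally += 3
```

Let's trace through this code step by step.

Initialize: tally = 0
Initialize: values = [2, 11, 24, 8, 25, 19]
Entering loop: for num in values:

After execution: tally = 11
11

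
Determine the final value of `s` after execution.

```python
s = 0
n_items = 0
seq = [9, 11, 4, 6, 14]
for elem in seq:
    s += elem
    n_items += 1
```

Let's trace through this code step by step.

Initialize: s = 0
Initialize: n_items = 0
Initialize: seq = [9, 11, 4, 6, 14]
Entering loop: for elem in seq:

After execution: s = 44
44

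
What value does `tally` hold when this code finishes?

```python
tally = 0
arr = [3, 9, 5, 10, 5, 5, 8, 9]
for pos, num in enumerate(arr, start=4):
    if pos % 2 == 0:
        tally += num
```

Let's trace through this code step by step.

Initialize: tally = 0
Initialize: arr = [3, 9, 5, 10, 5, 5, 8, 9]
Entering loop: for pos, num in enumerate(arr, start=4):

After execution: tally = 21
21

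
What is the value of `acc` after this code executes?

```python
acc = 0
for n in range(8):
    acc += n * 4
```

Let's trace through this code step by step.

Initialize: acc = 0
Entering loop: for n in range(8):

After execution: acc = 112
112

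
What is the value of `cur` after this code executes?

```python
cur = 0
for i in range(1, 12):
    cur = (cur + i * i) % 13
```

Let's trace through this code step by step.

Initialize: cur = 0
Entering loop: for i in range(1, 12):

After execution: cur = 12
12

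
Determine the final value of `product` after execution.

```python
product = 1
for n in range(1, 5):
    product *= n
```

Let's trace through this code step by step.

Initialize: product = 1
Entering loop: for n in range(1, 5):

After execution: product = 24
24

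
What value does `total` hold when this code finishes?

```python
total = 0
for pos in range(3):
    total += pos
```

Let's trace through this code step by step.

Initialize: total = 0
Entering loop: for pos in range(3):

After execution: total = 3
3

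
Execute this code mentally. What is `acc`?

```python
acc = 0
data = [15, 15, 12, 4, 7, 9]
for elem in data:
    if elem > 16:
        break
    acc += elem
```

Let's trace through this code step by step.

Initialize: acc = 0
Initialize: data = [15, 15, 12, 4, 7, 9]
Entering loop: for elem in data:

After execution: acc = 62
62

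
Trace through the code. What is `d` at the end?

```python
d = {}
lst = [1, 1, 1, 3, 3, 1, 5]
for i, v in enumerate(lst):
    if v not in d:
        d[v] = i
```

Let's trace through this code step by step.

Initialize: d = {}
Initialize: lst = [1, 1, 1, 3, 3, 1, 5]
Entering loop: for i, v in enumerate(lst):

After execution: d = {1: 0, 3: 3, 5: 6}
{1: 0, 3: 3, 5: 6}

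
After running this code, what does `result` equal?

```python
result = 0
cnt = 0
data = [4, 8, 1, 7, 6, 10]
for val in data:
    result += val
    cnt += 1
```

Let's trace through this code step by step.

Initialize: result = 0
Initialize: cnt = 0
Initialize: data = [4, 8, 1, 7, 6, 10]
Entering loop: for val in data:

After execution: result = 36
36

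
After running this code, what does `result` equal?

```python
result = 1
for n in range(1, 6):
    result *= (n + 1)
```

Let's trace through this code step by step.

Initialize: result = 1
Entering loop: for n in range(1, 6):

After execution: result = 720
720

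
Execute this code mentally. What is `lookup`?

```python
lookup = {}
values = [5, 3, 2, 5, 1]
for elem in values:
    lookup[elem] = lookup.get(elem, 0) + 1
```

Let's trace through this code step by step.

Initialize: lookup = {}
Initialize: values = [5, 3, 2, 5, 1]
Entering loop: for elem in values:

After execution: lookup = {5: 2, 3: 1, 2: 1, 1: 1}
{5: 2, 3: 1, 2: 1, 1: 1}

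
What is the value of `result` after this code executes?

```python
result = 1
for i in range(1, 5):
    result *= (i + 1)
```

Let's trace through this code step by step.

Initialize: result = 1
Entering loop: for i in range(1, 5):

After execution: result = 120
120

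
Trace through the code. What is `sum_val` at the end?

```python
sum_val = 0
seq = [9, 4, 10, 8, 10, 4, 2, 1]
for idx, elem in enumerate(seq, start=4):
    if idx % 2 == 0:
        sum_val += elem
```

Let's trace through this code step by step.

Initialize: sum_val = 0
Initialize: seq = [9, 4, 10, 8, 10, 4, 2, 1]
Entering loop: for idx, elem in enumerate(seq, start=4):

After execution: sum_val = 31
31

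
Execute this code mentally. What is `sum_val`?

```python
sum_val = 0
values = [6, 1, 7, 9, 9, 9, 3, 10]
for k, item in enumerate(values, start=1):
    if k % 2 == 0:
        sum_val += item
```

Let's trace through this code step by step.

Initialize: sum_val = 0
Initialize: values = [6, 1, 7, 9, 9, 9, 3, 10]
Entering loop: for k, item in enumerate(values, start=1):

After execution: sum_val = 29
29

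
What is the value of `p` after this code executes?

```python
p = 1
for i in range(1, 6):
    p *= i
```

Let's trace through this code step by step.

Initialize: p = 1
Entering loop: for i in range(1, 6):

After execution: p = 120
120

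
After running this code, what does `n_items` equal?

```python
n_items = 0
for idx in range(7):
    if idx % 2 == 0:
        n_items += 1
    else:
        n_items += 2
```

Let's trace through this code step by step.

Initialize: n_items = 0
Entering loop: for idx in range(7):

After execution: n_items = 10
10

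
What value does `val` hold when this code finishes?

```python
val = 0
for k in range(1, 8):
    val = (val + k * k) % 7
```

Let's trace through this code step by step.

Initialize: val = 0
Entering loop: for k in range(1, 8):

After execution: val = 0
0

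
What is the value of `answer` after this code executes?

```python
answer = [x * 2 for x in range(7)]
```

Let's trace through this code step by step.

Initialize: answer = [x * 2 for x in range(7)]

After execution: answer = [0, 2, 4, 6, 8, 10, 12]
[0, 2, 4, 6, 8, 10, 12]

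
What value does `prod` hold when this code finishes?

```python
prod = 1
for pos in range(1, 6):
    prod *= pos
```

Let's trace through this code step by step.

Initialize: prod = 1
Entering loop: for pos in range(1, 6):

After execution: prod = 120
120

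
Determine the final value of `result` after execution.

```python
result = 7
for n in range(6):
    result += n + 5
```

Let's trace through this code step by step.

Initialize: result = 7
Entering loop: for n in range(6):

After execution: result = 52
52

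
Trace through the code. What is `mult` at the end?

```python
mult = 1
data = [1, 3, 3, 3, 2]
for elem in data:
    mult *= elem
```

Let's trace through this code step by step.

Initialize: mult = 1
Initialize: data = [1, 3, 3, 3, 2]
Entering loop: for elem in data:

After execution: mult = 54
54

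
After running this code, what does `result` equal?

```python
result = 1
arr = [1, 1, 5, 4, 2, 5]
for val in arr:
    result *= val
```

Let's trace through this code step by step.

Initialize: result = 1
Initialize: arr = [1, 1, 5, 4, 2, 5]
Entering loop: for val in arr:

After execution: result = 200
200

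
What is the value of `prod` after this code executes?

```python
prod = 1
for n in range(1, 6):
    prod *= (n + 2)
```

Let's trace through this code step by step.

Initialize: prod = 1
Entering loop: for n in range(1, 6):

After execution: prod = 2520
2520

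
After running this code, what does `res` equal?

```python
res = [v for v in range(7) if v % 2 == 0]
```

Let's trace through this code step by step.

Initialize: res = [v for v in range(7) if v % 2 == 0]

After execution: res = [0, 2, 4, 6]
[0, 2, 4, 6]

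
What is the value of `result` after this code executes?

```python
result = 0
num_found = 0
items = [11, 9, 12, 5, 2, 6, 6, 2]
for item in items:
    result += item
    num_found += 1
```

Let's trace through this code step by step.

Initialize: result = 0
Initialize: num_found = 0
Initialize: items = [11, 9, 12, 5, 2, 6, 6, 2]
Entering loop: for item in items:

After execution: result = 53
53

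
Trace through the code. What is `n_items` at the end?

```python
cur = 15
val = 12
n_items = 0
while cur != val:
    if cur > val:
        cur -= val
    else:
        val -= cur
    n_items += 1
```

Let's trace through this code step by step.

Initialize: cur = 15
Initialize: val = 12
Initialize: n_items = 0
Entering loop: while cur != val:

After execution: n_items = 4
4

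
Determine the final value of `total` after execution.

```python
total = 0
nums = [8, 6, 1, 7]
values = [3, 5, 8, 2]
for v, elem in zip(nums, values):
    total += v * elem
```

Let's trace through this code step by step.

Initialize: total = 0
Initialize: nums = [8, 6, 1, 7]
Initialize: values = [3, 5, 8, 2]
Entering loop: for v, elem in zip(nums, values):

After execution: total = 76
76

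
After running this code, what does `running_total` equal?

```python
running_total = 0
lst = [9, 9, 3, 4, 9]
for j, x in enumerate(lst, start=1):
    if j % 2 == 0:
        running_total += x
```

Let's trace through this code step by step.

Initialize: running_total = 0
Initialize: lst = [9, 9, 3, 4, 9]
Entering loop: for j, x in enumerate(lst, start=1):

After execution: running_total = 13
13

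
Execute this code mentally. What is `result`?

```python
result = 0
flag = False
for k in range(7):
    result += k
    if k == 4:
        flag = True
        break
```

Let's trace through this code step by step.

Initialize: result = 0
Initialize: flag = False
Entering loop: for k in range(7):

After execution: result = 10
10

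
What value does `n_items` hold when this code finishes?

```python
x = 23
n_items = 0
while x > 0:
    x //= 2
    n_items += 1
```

Let's trace through this code step by step.

Initialize: x = 23
Initialize: n_items = 0
Entering loop: while x > 0:

After execution: n_items = 5
5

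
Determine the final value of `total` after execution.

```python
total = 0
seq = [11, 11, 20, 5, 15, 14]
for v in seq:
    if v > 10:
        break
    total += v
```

Let's trace through this code step by step.

Initialize: total = 0
Initialize: seq = [11, 11, 20, 5, 15, 14]
Entering loop: for v in seq:

After execution: total = 0
0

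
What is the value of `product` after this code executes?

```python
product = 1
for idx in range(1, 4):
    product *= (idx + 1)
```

Let's trace through this code step by step.

Initialize: product = 1
Entering loop: for idx in range(1, 4):

After execution: product = 24
24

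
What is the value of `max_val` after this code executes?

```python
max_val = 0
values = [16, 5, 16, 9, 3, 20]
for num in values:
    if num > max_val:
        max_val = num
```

Let's trace through this code step by step.

Initialize: max_val = 0
Initialize: values = [16, 5, 16, 9, 3, 20]
Entering loop: for num in values:

After execution: max_val = 20
20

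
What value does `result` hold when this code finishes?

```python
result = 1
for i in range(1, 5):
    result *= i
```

Let's trace through this code step by step.

Initialize: result = 1
Entering loop: for i in range(1, 5):

After execution: result = 24
24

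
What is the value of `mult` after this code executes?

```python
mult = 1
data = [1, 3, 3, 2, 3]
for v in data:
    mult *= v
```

Let's trace through this code step by step.

Initialize: mult = 1
Initialize: data = [1, 3, 3, 2, 3]
Entering loop: for v in data:

After execution: mult = 54
54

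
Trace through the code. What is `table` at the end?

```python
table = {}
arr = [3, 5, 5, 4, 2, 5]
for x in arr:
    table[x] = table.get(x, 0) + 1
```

Let's trace through this code step by step.

Initialize: table = {}
Initialize: arr = [3, 5, 5, 4, 2, 5]
Entering loop: for x in arr:

After execution: table = {3: 1, 5: 3, 4: 1, 2: 1}
{3: 1, 5: 3, 4: 1, 2: 1}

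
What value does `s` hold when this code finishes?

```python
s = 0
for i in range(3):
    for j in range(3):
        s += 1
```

Let's trace through this code step by step.

Initialize: s = 0
Entering loop: for i in range(3):

After execution: s = 9
9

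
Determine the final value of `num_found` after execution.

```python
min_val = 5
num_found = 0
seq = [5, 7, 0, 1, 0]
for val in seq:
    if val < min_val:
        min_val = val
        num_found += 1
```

Let's trace through this code step by step.

Initialize: min_val = 5
Initialize: num_found = 0
Initialize: seq = [5, 7, 0, 1, 0]
Entering loop: for val in seq:

After execution: num_found = 1
1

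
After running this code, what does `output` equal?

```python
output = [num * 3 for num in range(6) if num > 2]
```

Let's trace through this code step by step.

Initialize: output = [num * 3 for num in range(6) if num > 2]

After execution: output = [9, 12, 15]
[9, 12, 15]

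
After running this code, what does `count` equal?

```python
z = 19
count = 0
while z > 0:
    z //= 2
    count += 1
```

Let's trace through this code step by step.

Initialize: z = 19
Initialize: count = 0
Entering loop: while z > 0:

After execution: count = 5
5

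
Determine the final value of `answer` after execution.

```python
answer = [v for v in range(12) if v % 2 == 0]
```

Let's trace through this code step by step.

Initialize: answer = [v for v in range(12) if v % 2 == 0]

After execution: answer = [0, 2, 4, 6, 8, 10]
[0, 2, 4, 6, 8, 10]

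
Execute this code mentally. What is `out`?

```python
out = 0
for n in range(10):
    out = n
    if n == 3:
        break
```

Let's trace through this code step by step.

Initialize: out = 0
Entering loop: for n in range(10):

After execution: out = 3
3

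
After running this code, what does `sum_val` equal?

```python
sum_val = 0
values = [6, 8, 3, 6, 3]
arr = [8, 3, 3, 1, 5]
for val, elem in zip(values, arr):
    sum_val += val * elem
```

Let's trace through this code step by step.

Initialize: sum_val = 0
Initialize: values = [6, 8, 3, 6, 3]
Initialize: arr = [8, 3, 3, 1, 5]
Entering loop: for val, elem in zip(values, arr):

After execution: sum_val = 102
102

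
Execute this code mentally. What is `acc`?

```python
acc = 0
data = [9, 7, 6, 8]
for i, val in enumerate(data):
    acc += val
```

Let's trace through this code step by step.

Initialize: acc = 0
Initialize: data = [9, 7, 6, 8]
Entering loop: for i, val in enumerate(data):

After execution: acc = 30
30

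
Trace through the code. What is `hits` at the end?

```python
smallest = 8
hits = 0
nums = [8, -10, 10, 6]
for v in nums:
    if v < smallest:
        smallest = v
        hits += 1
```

Let's trace through this code step by step.

Initialize: smallest = 8
Initialize: hits = 0
Initialize: nums = [8, -10, 10, 6]
Entering loop: for v in nums:

After execution: hits = 1
1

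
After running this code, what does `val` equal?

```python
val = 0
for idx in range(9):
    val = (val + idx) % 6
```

Let's trace through this code step by step.

Initialize: val = 0
Entering loop: for idx in range(9):

After execution: val = 0
0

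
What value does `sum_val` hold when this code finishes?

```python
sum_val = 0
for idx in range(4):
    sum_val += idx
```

Let's trace through this code step by step.

Initialize: sum_val = 0
Entering loop: for idx in range(4):

After execution: sum_val = 6
6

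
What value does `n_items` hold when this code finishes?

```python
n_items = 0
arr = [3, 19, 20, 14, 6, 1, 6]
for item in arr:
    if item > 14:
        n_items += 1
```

Let's trace through this code step by step.

Initialize: n_items = 0
Initialize: arr = [3, 19, 20, 14, 6, 1, 6]
Entering loop: for item in arr:

After execution: n_items = 2
2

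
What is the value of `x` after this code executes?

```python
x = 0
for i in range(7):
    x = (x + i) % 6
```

Let's trace through this code step by step.

Initialize: x = 0
Entering loop: for i in range(7):

After execution: x = 3
3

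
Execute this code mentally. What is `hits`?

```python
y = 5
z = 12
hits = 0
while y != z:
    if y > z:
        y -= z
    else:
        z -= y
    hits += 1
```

Let's trace through this code step by step.

Initialize: y = 5
Initialize: z = 12
Initialize: hits = 0
Entering loop: while y != z:

After execution: hits = 5
5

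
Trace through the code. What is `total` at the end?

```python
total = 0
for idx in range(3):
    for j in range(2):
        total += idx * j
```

Let's trace through this code step by step.

Initialize: total = 0
Entering loop: for idx in range(3):

After execution: total = 3
3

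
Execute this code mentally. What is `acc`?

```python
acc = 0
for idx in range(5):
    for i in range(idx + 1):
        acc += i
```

Let's trace through this code step by step.

Initialize: acc = 0
Entering loop: for idx in range(5):

After execution: acc = 20
20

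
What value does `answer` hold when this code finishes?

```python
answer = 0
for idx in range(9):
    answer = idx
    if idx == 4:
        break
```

Let's trace through this code step by step.

Initialize: answer = 0
Entering loop: for idx in range(9):

After execution: answer = 4
4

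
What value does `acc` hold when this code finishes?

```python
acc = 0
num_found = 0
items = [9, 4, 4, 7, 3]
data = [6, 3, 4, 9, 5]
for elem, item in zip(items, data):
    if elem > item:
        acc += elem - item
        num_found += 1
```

Let's trace through this code step by step.

Initialize: acc = 0
Initialize: num_found = 0
Initialize: items = [9, 4, 4, 7, 3]
Initialize: data = [6, 3, 4, 9, 5]
Entering loop: for elem, item in zip(items, data):

After execution: acc = 4
4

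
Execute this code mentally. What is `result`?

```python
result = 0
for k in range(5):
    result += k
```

Let's trace through this code step by step.

Initialize: result = 0
Entering loop: for k in range(5):

After execution: result = 10
10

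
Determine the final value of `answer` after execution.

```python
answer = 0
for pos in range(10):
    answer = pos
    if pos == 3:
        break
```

Let's trace through this code step by step.

Initialize: answer = 0
Entering loop: for pos in range(10):

After execution: answer = 3
3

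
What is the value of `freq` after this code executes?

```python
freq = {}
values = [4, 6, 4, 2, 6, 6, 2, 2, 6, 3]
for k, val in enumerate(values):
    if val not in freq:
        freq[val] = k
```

Let's trace through this code step by step.

Initialize: freq = {}
Initialize: values = [4, 6, 4, 2, 6, 6, 2, 2, 6, 3]
Entering loop: for k, val in enumerate(values):

After execution: freq = {4: 0, 6: 1, 2: 3, 3: 9}
{4: 0, 6: 1, 2: 3, 3: 9}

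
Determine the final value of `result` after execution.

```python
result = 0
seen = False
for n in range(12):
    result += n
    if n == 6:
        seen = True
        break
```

Let's trace through this code step by step.

Initialize: result = 0
Initialize: seen = False
Entering loop: for n in range(12):

After execution: result = 21
21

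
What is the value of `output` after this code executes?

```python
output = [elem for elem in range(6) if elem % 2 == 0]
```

Let's trace through this code step by step.

Initialize: output = [elem for elem in range(6) if elem % 2 == 0]

After execution: output = [0, 2, 4]
[0, 2, 4]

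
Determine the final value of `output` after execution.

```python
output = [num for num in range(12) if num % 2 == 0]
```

Let's trace through this code step by step.

Initialize: output = [num for num in range(12) if num % 2 == 0]

After execution: output = [0, 2, 4, 6, 8, 10]
[0, 2, 4, 6, 8, 10]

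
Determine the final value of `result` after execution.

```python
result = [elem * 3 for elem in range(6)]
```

Let's trace through this code step by step.

Initialize: result = [elem * 3 for elem in range(6)]

After execution: result = [0, 3, 6, 9, 12, 15]
[0, 3, 6, 9, 12, 15]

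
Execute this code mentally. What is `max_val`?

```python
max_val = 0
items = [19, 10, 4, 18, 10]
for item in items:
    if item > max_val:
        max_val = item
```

Let's trace through this code step by step.

Initialize: max_val = 0
Initialize: items = [19, 10, 4, 18, 10]
Entering loop: for item in items:

After execution: max_val = 19
19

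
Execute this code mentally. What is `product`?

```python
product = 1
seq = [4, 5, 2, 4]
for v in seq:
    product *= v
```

Let's trace through this code step by step.

Initialize: product = 1
Initialize: seq = [4, 5, 2, 4]
Entering loop: for v in seq:

After execution: product = 160
160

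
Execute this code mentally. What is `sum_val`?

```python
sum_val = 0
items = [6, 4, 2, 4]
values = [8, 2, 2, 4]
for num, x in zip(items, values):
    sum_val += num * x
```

Let's trace through this code step by step.

Initialize: sum_val = 0
Initialize: items = [6, 4, 2, 4]
Initialize: values = [8, 2, 2, 4]
Entering loop: for num, x in zip(items, values):

After execution: sum_val = 76
76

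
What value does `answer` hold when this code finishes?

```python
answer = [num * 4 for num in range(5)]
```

Let's trace through this code step by step.

Initialize: answer = [num * 4 for num in range(5)]

After execution: answer = [0, 4, 8, 12, 16]
[0, 4, 8, 12, 16]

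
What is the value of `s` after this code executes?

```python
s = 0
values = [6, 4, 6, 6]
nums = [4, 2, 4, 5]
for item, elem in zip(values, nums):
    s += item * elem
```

Let's trace through this code step by step.

Initialize: s = 0
Initialize: values = [6, 4, 6, 6]
Initialize: nums = [4, 2, 4, 5]
Entering loop: for item, elem in zip(values, nums):

After execution: s = 86
86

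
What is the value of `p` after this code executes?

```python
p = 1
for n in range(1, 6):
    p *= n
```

Let's trace through this code step by step.

Initialize: p = 1
Entering loop: for n in range(1, 6):

After execution: p = 120
120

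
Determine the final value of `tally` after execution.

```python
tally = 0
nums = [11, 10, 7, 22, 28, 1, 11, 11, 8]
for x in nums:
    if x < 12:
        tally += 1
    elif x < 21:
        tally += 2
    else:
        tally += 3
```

Let's trace through this code step by step.

Initialize: tally = 0
Initialize: nums = [11, 10, 7, 22, 28, 1, 11, 11, 8]
Entering loop: for x in nums:

After execution: tally = 13
13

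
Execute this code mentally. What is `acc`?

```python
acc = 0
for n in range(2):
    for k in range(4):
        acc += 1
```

Let's trace through this code step by step.

Initialize: acc = 0
Entering loop: for n in range(2):

After execution: acc = 8
8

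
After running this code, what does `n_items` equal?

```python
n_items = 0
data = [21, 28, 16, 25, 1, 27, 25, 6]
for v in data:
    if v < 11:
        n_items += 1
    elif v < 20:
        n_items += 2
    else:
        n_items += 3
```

Let's trace through this code step by step.

Initialize: n_items = 0
Initialize: data = [21, 28, 16, 25, 1, 27, 25, 6]
Entering loop: for v in data:

After execution: n_items = 19
19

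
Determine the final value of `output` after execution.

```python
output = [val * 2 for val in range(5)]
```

Let's trace through this code step by step.

Initialize: output = [val * 2 for val in range(5)]

After execution: output = [0, 2, 4, 6, 8]
[0, 2, 4, 6, 8]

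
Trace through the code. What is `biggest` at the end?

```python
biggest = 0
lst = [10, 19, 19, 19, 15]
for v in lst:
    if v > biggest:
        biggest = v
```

Let's trace through this code step by step.

Initialize: biggest = 0
Initialize: lst = [10, 19, 19, 19, 15]
Entering loop: for v in lst:

After execution: biggest = 19
19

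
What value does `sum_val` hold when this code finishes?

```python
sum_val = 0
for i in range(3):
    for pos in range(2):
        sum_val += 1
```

Let's trace through this code step by step.

Initialize: sum_val = 0
Entering loop: for i in range(3):

After execution: sum_val = 6
6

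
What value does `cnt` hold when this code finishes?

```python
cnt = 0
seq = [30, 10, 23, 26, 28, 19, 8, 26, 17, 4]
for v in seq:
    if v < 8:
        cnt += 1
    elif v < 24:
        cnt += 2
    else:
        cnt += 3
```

Let's trace through this code step by step.

Initialize: cnt = 0
Initialize: seq = [30, 10, 23, 26, 28, 19, 8, 26, 17, 4]
Entering loop: for v in seq:

After execution: cnt = 23
23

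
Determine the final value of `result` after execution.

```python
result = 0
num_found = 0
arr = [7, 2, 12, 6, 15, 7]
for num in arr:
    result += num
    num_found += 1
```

Let's trace through this code step by step.

Initialize: result = 0
Initialize: num_found = 0
Initialize: arr = [7, 2, 12, 6, 15, 7]
Entering loop: for num in arr:

After execution: result = 49
49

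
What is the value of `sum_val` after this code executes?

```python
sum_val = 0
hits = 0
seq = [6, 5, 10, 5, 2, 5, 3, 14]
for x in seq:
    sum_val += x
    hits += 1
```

Let's trace through this code step by step.

Initialize: sum_val = 0
Initialize: hits = 0
Initialize: seq = [6, 5, 10, 5, 2, 5, 3, 14]
Entering loop: for x in seq:

After execution: sum_val = 50
50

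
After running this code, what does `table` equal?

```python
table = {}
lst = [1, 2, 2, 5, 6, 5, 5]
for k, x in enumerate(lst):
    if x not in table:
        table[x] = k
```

Let's trace through this code step by step.

Initialize: table = {}
Initialize: lst = [1, 2, 2, 5, 6, 5, 5]
Entering loop: for k, x in enumerate(lst):

After execution: table = {1: 0, 2: 1, 5: 3, 6: 4}
{1: 0, 2: 1, 5: 3, 6: 4}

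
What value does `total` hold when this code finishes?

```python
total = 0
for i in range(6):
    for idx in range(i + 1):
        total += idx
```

Let's trace through this code step by step.

Initialize: total = 0
Entering loop: for i in range(6):

After execution: total = 35
35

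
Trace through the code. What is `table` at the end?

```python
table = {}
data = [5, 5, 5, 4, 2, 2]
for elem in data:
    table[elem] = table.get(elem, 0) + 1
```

Let's trace through this code step by step.

Initialize: table = {}
Initialize: data = [5, 5, 5, 4, 2, 2]
Entering loop: for elem in data:

After execution: table = {5: 3, 4: 1, 2: 2}
{5: 3, 4: 1, 2: 2}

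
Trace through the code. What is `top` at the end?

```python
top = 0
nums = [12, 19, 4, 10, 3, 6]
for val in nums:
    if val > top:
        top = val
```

Let's trace through this code step by step.

Initialize: top = 0
Initialize: nums = [12, 19, 4, 10, 3, 6]
Entering loop: for val in nums:

After execution: top = 19
19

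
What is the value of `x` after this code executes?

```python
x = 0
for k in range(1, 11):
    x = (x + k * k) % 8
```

Let's trace through this code step by step.

Initialize: x = 0
Entering loop: for k in range(1, 11):

After execution: x = 1
1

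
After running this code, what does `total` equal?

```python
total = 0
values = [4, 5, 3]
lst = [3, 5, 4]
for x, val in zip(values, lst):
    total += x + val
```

Let's trace through this code step by step.

Initialize: total = 0
Initialize: values = [4, 5, 3]
Initialize: lst = [3, 5, 4]
Entering loop: for x, val in zip(values, lst):

After execution: total = 24
24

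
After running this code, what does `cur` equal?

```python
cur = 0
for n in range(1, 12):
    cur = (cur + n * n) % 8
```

Let's trace through this code step by step.

Initialize: cur = 0
Entering loop: for n in range(1, 12):

After execution: cur = 2
2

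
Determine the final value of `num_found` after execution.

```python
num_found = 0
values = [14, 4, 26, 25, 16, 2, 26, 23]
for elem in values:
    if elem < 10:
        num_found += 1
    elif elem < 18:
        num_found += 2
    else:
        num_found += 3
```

Let's trace through this code step by step.

Initialize: num_found = 0
Initialize: values = [14, 4, 26, 25, 16, 2, 26, 23]
Entering loop: for elem in values:

After execution: num_found = 18
18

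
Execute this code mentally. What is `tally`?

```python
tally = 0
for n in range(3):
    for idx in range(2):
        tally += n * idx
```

Let's trace through this code step by step.

Initialize: tally = 0
Entering loop: for n in range(3):

After execution: tally = 3
3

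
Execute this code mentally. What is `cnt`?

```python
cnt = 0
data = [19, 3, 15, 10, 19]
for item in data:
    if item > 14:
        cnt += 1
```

Let's trace through this code step by step.

Initialize: cnt = 0
Initialize: data = [19, 3, 15, 10, 19]
Entering loop: for item in data:

After execution: cnt = 3
3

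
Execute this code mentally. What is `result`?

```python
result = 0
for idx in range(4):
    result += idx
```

Let's trace through this code step by step.

Initialize: result = 0
Entering loop: for idx in range(4):

After execution: result = 6
6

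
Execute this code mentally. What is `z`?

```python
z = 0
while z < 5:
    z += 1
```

Let's trace through this code step by step.

Initialize: z = 0
Entering loop: while z < 5:

After execution: z = 5
5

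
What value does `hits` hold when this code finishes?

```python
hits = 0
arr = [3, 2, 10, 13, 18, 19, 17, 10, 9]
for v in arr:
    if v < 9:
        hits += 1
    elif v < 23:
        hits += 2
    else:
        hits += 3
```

Let's trace through this code step by step.

Initialize: hits = 0
Initialize: arr = [3, 2, 10, 13, 18, 19, 17, 10, 9]
Entering loop: for v in arr:

After execution: hits = 16
16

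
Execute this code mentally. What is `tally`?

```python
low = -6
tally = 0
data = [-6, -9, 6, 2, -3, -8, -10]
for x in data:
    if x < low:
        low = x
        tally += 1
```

Let's trace through this code step by step.

Initialize: low = -6
Initialize: tally = 0
Initialize: data = [-6, -9, 6, 2, -3, -8, -10]
Entering loop: for x in data:

After execution: tally = 2
2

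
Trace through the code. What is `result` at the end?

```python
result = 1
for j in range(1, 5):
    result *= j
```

Let's trace through this code step by step.

Initialize: result = 1
Entering loop: for j in range(1, 5):

After execution: result = 24
24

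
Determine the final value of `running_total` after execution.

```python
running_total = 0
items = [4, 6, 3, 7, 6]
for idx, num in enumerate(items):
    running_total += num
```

Let's trace through this code step by step.

Initialize: running_total = 0
Initialize: items = [4, 6, 3, 7, 6]
Entering loop: for idx, num in enumerate(items):

After execution: running_total = 26
26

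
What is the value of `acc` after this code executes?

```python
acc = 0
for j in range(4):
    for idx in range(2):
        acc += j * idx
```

Let's trace through this code step by step.

Initialize: acc = 0
Entering loop: for j in range(4):

After execution: acc = 6
6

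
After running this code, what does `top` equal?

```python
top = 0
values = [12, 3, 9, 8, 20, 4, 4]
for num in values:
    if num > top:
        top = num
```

Let's trace through this code step by step.

Initialize: top = 0
Initialize: values = [12, 3, 9, 8, 20, 4, 4]
Entering loop: for num in values:

After execution: top = 20
20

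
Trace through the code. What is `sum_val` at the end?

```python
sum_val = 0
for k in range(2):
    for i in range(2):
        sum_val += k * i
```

Let's trace through this code step by step.

Initialize: sum_val = 0
Entering loop: for k in range(2):

After execution: sum_val = 1
1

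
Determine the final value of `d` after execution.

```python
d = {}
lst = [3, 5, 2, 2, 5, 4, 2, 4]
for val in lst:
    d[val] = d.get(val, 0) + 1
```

Let's trace through this code step by step.

Initialize: d = {}
Initialize: lst = [3, 5, 2, 2, 5, 4, 2, 4]
Entering loop: for val in lst:

After execution: d = {3: 1, 5: 2, 2: 3, 4: 2}
{3: 1, 5: 2, 2: 3, 4: 2}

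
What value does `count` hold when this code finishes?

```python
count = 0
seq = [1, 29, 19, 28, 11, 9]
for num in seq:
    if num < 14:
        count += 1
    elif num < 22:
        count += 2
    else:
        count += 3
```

Let's trace through this code step by step.

Initialize: count = 0
Initialize: seq = [1, 29, 19, 28, 11, 9]
Entering loop: for num in seq:

After execution: count = 11
11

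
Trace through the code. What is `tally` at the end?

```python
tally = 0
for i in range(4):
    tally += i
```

Let's trace through this code step by step.

Initialize: tally = 0
Entering loop: for i in range(4):

After execution: tally = 6
6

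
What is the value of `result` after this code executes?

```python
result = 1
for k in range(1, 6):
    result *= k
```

Let's trace through this code step by step.

Initialize: result = 1
Entering loop: for k in range(1, 6):

After execution: result = 120
120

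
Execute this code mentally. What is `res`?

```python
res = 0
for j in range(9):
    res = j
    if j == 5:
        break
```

Let's trace through this code step by step.

Initialize: res = 0
Entering loop: for j in range(9):

After execution: res = 5
5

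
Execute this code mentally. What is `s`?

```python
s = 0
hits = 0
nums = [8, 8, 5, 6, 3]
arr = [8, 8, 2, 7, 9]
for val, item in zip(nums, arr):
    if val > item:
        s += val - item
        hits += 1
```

Let's trace through this code step by step.

Initialize: s = 0
Initialize: hits = 0
Initialize: nums = [8, 8, 5, 6, 3]
Initialize: arr = [8, 8, 2, 7, 9]
Entering loop: for val, item in zip(nums, arr):

After execution: s = 3
3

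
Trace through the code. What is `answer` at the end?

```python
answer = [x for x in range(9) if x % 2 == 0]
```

Let's trace through this code step by step.

Initialize: answer = [x for x in range(9) if x % 2 == 0]

After execution: answer = [0, 2, 4, 6, 8]
[0, 2, 4, 6, 8]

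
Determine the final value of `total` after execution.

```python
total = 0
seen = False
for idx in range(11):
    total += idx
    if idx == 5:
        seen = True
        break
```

Let's trace through this code step by step.

Initialize: total = 0
Initialize: seen = False
Entering loop: for idx in range(11):

After execution: total = 15
15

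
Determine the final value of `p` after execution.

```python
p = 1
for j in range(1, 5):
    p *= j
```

Let's trace through this code step by step.

Initialize: p = 1
Entering loop: for j in range(1, 5):

After execution: p = 24
24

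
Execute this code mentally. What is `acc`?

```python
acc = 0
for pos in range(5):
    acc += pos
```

Let's trace through this code step by step.

Initialize: acc = 0
Entering loop: for pos in range(5):

After execution: acc = 10
10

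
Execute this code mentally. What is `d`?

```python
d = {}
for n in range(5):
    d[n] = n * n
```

Let's trace through this code step by step.

Initialize: d = {}
Entering loop: for n in range(5):

After execution: d = {0: 0, 1: 1, 2: 4, 3: 9, 4: 16}
{0: 0, 1: 1, 2: 4, 3: 9, 4: 16}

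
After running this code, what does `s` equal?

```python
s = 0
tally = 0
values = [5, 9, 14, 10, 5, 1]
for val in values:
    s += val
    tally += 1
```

Let's trace through this code step by step.

Initialize: s = 0
Initialize: tally = 0
Initialize: values = [5, 9, 14, 10, 5, 1]
Entering loop: for val in values:

After execution: s = 44
44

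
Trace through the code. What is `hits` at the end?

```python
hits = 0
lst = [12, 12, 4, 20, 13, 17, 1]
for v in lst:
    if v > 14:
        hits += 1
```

Let's trace through this code step by step.

Initialize: hits = 0
Initialize: lst = [12, 12, 4, 20, 13, 17, 1]
Entering loop: for v in lst:

After execution: hits = 2
2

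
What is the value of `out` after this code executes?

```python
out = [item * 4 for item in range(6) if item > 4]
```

Let's trace through this code step by step.

Initialize: out = [item * 4 for item in range(6) if item > 4]

After execution: out = [20]
[20]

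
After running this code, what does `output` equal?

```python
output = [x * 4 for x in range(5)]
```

Let's trace through this code step by step.

Initialize: output = [x * 4 for x in range(5)]

After execution: output = [0, 4, 8, 12, 16]
[0, 4, 8, 12, 16]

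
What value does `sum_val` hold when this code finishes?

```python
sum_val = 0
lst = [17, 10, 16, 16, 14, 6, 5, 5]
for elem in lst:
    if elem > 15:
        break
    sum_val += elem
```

Let's trace through this code step by step.

Initialize: sum_val = 0
Initialize: lst = [17, 10, 16, 16, 14, 6, 5, 5]
Entering loop: for elem in lst:

After execution: sum_val = 0
0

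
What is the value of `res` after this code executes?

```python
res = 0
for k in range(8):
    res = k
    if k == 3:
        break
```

Let's trace through this code step by step.

Initialize: res = 0
Entering loop: for k in range(8):

After execution: res = 3
3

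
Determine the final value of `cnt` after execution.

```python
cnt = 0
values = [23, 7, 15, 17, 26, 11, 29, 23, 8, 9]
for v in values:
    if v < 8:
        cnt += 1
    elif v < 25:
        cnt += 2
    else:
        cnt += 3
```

Let's trace through this code step by step.

Initialize: cnt = 0
Initialize: values = [23, 7, 15, 17, 26, 11, 29, 23, 8, 9]
Entering loop: for v in values:

After execution: cnt = 21
21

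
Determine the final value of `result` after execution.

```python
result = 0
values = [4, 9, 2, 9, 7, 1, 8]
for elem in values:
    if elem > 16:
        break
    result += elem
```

Let's trace through this code step by step.

Initialize: result = 0
Initialize: values = [4, 9, 2, 9, 7, 1, 8]
Entering loop: for elem in values:

After execution: result = 40
40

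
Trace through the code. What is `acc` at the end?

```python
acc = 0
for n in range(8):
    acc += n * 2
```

Let's trace through this code step by step.

Initialize: acc = 0
Entering loop: for n in range(8):

After execution: acc = 56
56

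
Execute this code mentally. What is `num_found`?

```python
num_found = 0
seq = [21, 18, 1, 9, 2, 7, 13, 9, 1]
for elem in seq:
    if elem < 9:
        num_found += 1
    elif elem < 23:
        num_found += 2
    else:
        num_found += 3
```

Let's trace through this code step by step.

Initialize: num_found = 0
Initialize: seq = [21, 18, 1, 9, 2, 7, 13, 9, 1]
Entering loop: for elem in seq:

After execution: num_found = 14
14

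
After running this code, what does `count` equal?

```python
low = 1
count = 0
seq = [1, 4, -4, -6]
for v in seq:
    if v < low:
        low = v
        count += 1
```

Let's trace through this code step by step.

Initialize: low = 1
Initialize: count = 0
Initialize: seq = [1, 4, -4, -6]
Entering loop: for v in seq:

After execution: count = 2
2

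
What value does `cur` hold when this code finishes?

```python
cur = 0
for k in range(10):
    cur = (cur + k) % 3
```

Let's trace through this code step by step.

Initialize: cur = 0
Entering loop: for k in range(10):

After execution: cur = 0
0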